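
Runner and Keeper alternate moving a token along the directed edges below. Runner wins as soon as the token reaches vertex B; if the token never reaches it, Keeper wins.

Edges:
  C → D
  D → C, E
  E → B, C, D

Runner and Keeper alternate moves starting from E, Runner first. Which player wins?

Track states (vertex, player-to-move).
A0 = {(B,Runner), (B,Keeper)}
A1: add {(E,Runner)}.
(E,Runner) ∈ A1 ⇒ Runner forces the target.

Runner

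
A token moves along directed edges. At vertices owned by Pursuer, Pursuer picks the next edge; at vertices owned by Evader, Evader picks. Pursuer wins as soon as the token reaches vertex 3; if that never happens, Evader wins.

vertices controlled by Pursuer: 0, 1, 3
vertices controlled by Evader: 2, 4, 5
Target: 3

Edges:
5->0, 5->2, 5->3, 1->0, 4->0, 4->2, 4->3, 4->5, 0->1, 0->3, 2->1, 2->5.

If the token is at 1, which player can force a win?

A0 = {3}
A1: add {0} — 0 (Pursuer) has 0→3.
A2: add {1} — 1 (Pursuer) has 1→0.
A3 = A2; e.g. 2 (Evader) can still go to 5. Fixed point.
1 ∈ A2, so Pursuer can force the target.

Pursuer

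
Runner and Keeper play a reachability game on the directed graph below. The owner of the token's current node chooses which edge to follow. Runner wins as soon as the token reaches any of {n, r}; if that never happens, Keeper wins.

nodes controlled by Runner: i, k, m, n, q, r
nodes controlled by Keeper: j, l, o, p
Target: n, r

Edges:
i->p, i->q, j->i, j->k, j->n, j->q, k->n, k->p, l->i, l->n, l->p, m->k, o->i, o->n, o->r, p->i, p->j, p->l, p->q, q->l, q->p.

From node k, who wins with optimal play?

A0 = {n, r}
A1: add {k} — k (Runner) has k→n.
k ∈ A1, so Runner can force the target.

Runner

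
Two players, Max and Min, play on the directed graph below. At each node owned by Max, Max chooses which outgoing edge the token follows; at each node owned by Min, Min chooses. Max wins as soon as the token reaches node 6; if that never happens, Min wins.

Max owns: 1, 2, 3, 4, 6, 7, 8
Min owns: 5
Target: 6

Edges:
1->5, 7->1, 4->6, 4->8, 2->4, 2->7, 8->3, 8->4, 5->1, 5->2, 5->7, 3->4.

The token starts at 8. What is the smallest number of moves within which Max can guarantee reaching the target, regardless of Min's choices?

2

A0 = {6}
A1: add {4} — 4 (Max) has 4→6.
A2: add {2, 3, 8} — 2 (Max) has 2→4; 3 (Max) has 3→4; 8 (Max) has 8→4.
A3 = A2; e.g. 1 (Max) has no edge into A2. Fixed point.
8 enters the attractor at level 2, so Max can force the target in 2 moves from there.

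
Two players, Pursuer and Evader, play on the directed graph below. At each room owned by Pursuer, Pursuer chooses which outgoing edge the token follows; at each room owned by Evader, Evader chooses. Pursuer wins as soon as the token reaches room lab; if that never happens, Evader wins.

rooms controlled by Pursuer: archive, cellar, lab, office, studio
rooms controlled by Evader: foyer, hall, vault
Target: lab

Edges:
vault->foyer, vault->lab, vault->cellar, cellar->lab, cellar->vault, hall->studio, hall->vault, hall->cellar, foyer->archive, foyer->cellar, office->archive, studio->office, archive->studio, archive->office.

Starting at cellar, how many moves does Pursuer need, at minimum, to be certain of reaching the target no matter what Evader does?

1

A0 = {lab}
A1: add {cellar} — cellar (Pursuer) has cellar→lab.
A2 = A1; e.g. hall (Evader) can still go to studio. Fixed point.
cellar enters the attractor at level 1, so Pursuer can force the target in 1 move from there.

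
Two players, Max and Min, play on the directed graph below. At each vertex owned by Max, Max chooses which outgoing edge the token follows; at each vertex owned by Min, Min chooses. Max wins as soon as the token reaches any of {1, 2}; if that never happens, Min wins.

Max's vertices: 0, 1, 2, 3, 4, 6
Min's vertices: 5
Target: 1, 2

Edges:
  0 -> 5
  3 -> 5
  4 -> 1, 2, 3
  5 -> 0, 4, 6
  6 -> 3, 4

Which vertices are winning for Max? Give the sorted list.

1, 2, 4, 6

A0 = {1, 2}
A1: add {4} — 4 (Max) has 4→1.
A2: add {6} — 6 (Max) has 6→4.
A3 = A2; e.g. 0 (Max) has no edge into A2. Fixed point.
Max's winning region = {1, 2, 4, 6}.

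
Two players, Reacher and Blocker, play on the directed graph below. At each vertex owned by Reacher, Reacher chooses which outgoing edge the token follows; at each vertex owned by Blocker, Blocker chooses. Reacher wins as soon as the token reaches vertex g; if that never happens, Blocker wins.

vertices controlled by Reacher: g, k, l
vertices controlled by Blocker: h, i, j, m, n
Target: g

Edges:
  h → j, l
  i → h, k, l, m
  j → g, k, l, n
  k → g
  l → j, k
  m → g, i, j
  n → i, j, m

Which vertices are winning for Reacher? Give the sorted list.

g, k, l

A0 = {g}
A1: add {k} — k (Reacher) has k→g.
A2: add {l} — l (Reacher) has l→k.
A3 = A2; e.g. h (Blocker) can still go to j. Fixed point.
Reacher's winning region = {g, k, l}.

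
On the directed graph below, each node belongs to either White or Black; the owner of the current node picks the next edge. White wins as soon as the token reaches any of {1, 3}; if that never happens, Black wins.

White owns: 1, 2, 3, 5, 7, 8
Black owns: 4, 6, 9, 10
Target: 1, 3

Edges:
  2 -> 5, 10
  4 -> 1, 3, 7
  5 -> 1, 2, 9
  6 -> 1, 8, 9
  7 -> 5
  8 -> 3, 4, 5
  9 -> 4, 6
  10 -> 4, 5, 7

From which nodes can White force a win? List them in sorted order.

A0 = {1, 3}
A1: add {5, 8} — 5 (White) has 5→1; 8 (White) has 8→3.
A2: add {2, 7} — 2 (White) has 2→5; 7 (White) has 7→5.
A3: add {4} — 4 (Black): all of {1, 3, 7} already in.
A4: add {10} — 10 (Black): all of {4, 5, 7} already in.
A5 = A4; e.g. 6 (Black) can still go to 9. Fixed point.
White's winning region = {1, 2, 3, 4, 5, 7, 8, 10}.

1, 2, 3, 4, 5, 7, 8, 10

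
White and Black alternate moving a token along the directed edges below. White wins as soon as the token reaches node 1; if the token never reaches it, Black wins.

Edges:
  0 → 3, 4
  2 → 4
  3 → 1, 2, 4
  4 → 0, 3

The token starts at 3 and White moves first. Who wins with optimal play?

Track states (vertex, player-to-move).
A0 = {(1,White), (1,Black)}
A1: add {(3,White)}.
(3,White) ∈ A1 ⇒ White forces the target.

White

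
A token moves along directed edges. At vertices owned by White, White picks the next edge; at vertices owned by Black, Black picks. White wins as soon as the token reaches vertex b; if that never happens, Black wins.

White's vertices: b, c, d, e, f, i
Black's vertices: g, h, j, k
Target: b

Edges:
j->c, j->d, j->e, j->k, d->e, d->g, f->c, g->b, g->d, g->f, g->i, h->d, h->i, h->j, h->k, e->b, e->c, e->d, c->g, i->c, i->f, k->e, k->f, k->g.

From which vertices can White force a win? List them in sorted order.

A0 = {b}
A1: add {e} — e (White) has e→b.
A2: add {d} — d (White) has d→e.
A3 = A2; e.g. c (White) has no edge into A2. Fixed point.
White's winning region = {b, d, e}.

b, d, e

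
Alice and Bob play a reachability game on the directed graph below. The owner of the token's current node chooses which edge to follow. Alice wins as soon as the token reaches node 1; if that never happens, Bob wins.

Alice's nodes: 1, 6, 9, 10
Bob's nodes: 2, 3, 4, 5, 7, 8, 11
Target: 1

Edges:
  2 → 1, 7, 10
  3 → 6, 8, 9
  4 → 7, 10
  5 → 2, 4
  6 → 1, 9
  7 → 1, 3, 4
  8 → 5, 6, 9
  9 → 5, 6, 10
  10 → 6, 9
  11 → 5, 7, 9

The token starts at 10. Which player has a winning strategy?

A0 = {1}
A1: add {6} — 6 (Alice) has 6→1.
A2: add {9, 10} — 9 (Alice) has 9→6; 10 (Alice) has 10→6.
A3 = A2; e.g. 2 (Bob) can still go to 7. Fixed point.
10 ∈ A2, so Alice can force the target.

Alice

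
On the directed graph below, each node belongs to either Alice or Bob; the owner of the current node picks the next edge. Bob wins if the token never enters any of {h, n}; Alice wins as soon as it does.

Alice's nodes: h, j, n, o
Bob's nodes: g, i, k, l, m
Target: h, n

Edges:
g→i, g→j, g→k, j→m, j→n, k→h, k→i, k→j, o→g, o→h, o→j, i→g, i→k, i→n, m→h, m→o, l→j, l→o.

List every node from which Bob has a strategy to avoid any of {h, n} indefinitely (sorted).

g, i, k

A0 = {h, n}
A1: add {j, o} — j (Alice) has j→n; o (Alice) has o→h.
A2: add {l, m} — l (Bob): all of {j, o} already in; m (Bob): all of {h, o} already in.
A3 = A2; e.g. g (Bob) can still go to i. Fixed point.
Alice's attractor = {h, j, l, m, n, o}; Bob avoids the target exactly from the complement.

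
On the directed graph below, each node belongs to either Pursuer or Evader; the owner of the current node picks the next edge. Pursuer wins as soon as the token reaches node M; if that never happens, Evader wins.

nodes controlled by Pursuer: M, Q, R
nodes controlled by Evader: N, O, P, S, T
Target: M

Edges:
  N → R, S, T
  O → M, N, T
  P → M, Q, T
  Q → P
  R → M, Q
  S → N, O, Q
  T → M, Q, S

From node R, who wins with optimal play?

Pursuer

A0 = {M}
A1: add {R} — R (Pursuer) has R→M.
A2 = A1; e.g. N (Evader) can still go to S. Fixed point.
R ∈ A1, so Pursuer can force the target.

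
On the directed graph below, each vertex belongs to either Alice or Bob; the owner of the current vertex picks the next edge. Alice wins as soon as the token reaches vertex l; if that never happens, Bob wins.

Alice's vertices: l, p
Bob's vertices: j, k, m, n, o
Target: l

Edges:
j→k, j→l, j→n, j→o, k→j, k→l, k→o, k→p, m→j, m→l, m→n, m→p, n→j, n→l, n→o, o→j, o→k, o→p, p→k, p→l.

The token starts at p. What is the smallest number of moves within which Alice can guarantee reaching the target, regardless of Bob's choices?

1

A0 = {l}
A1: add {p} — p (Alice) has p→l.
A2 = A1; e.g. j (Bob) can still go to k. Fixed point.
p enters the attractor at level 1, so Alice can force the target in 1 move from there.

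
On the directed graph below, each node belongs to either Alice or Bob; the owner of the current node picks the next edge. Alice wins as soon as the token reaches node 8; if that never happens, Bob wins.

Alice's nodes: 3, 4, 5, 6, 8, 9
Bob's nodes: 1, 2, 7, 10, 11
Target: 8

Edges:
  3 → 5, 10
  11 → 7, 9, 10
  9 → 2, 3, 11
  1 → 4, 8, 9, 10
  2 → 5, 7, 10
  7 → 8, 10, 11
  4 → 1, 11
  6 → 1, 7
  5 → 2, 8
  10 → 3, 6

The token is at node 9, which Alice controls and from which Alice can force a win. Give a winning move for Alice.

A0 = {8}
A1: add {5} — 5 (Alice) has 5→8.
A2: add {3} — 3 (Alice) has 3→5.
A3: add {9} — 9 (Alice) has 9→3.
A4 = A3; e.g. 1 (Bob) can still go to 4. Fixed point.
From 9, successor 3 is in the attractor (rank 2); the other successors 2, 11 are not.

3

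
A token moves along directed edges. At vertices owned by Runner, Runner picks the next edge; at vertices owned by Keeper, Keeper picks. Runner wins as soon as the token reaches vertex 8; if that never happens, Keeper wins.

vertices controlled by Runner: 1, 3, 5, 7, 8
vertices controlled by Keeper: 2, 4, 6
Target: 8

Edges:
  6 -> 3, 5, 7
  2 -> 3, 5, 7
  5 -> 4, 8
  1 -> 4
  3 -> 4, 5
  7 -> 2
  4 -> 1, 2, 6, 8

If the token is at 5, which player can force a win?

A0 = {8}
A1: add {5} — 5 (Runner) has 5→8.
5 ∈ A1, so Runner can force the target.

Runner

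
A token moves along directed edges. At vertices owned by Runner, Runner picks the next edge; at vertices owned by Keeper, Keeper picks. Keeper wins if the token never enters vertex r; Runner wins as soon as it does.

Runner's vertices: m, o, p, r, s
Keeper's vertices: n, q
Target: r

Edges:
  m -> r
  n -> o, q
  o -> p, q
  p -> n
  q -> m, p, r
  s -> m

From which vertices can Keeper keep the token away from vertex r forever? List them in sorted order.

n, o, p, q

A0 = {r}
A1: add {m} — m (Runner) has m→r.
A2: add {s} — s (Runner) has s→m.
A3 = A2; e.g. n (Keeper) can still go to o. Fixed point.
Runner's attractor = {m, r, s}; Keeper avoids the target exactly from the complement.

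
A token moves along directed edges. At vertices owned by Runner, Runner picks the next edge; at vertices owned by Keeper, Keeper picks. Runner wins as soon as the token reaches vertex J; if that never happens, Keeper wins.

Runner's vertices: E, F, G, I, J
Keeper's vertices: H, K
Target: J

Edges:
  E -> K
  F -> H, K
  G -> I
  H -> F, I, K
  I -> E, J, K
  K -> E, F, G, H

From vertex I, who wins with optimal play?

A0 = {J}
A1: add {I} — I (Runner) has I→J.
I ∈ A1, so Runner can force the target.

Runner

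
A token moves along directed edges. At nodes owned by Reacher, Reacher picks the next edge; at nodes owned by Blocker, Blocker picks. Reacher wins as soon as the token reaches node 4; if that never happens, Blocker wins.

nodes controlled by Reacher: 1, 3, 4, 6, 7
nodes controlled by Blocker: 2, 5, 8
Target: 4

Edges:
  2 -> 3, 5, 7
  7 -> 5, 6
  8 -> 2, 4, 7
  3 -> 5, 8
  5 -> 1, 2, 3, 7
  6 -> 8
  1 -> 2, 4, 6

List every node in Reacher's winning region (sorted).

A0 = {4}
A1: add {1} — 1 (Reacher) has 1→4.
A2 = A1; e.g. 2 (Blocker) can still go to 3. Fixed point.
Reacher's winning region = {1, 4}.

1, 4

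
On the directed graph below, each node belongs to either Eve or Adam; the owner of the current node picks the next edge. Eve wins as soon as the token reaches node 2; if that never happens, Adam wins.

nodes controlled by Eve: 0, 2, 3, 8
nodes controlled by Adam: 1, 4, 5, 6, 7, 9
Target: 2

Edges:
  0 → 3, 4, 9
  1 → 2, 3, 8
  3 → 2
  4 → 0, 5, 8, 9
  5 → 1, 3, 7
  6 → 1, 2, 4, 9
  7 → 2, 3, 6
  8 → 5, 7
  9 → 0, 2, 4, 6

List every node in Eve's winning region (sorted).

A0 = {2}
A1: add {3} — 3 (Eve) has 3→2.
A2: add {0} — 0 (Eve) has 0→3.
A3 = A2; e.g. 1 (Adam) can still go to 8. Fixed point.
Eve's winning region = {0, 2, 3}.

0, 2, 3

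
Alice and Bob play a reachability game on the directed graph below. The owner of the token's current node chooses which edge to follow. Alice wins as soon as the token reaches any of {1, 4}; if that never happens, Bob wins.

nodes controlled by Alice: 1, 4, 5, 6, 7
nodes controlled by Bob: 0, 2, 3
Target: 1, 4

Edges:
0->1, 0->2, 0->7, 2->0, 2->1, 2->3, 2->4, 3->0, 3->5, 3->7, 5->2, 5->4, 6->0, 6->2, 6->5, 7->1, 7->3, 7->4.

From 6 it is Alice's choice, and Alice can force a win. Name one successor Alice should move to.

5

A0 = {1, 4}
A1: add {5, 7} — 5 (Alice) has 5→4; 7 (Alice) has 7→1.
A2: add {6} — 6 (Alice) has 6→5.
A3 = A2; e.g. 0 (Bob) can still go to 2. Fixed point.
From 6, successor 5 is in the attractor (rank 1); the other successors 0, 2 are not.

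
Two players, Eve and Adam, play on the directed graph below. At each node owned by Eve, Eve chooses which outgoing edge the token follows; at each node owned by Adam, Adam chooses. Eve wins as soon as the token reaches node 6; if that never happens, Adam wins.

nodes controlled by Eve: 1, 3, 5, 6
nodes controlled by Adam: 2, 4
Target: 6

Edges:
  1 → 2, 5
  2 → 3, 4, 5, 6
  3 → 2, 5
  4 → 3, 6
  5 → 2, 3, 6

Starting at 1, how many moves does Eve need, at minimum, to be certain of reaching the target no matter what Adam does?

2

A0 = {6}
A1: add {5} — 5 (Eve) has 5→6.
A2: add {1, 3} — 1 (Eve) has 1→5; 3 (Eve) has 3→5.
1 enters the attractor at level 2, so Eve can force the target in 2 moves from there.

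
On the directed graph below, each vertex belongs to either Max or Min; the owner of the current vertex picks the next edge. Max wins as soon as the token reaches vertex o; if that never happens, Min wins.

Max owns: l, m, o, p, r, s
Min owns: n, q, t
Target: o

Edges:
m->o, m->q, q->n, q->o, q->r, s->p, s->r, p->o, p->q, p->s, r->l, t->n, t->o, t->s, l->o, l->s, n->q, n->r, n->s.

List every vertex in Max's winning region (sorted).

l, m, o, p, r, s

A0 = {o}
A1: add {l, m, p} — l (Max) has l→o; m (Max) has m→o; p (Max) has p→o.
A2: add {r, s} — r (Max) has r→l; s (Max) has s→p.
A3 = A2; e.g. n (Min) can still go to q. Fixed point.
Max's winning region = {l, m, o, p, r, s}.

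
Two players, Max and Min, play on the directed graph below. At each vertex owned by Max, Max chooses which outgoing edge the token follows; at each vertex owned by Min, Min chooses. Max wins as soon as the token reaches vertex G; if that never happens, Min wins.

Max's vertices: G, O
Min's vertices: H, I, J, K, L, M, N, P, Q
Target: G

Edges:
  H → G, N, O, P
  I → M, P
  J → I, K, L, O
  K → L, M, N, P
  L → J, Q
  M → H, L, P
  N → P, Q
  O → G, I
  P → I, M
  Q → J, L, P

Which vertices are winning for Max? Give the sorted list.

G, O

A0 = {G}
A1: add {O} — O (Max) has O→G.
A2 = A1; e.g. H (Min) can still go to N. Fixed point.
Max's winning region = {G, O}.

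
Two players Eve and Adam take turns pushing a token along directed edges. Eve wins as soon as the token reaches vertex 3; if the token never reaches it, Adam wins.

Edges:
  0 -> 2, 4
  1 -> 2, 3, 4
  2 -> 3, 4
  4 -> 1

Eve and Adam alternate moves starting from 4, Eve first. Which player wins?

Adam

Track states (vertex, player-to-move).
A0 = {(3,Eve), (3,Adam)}
A1: add {(1,Eve), (2,Eve)}.
A2: add {(4,Adam)}.
A3: add {(0,Eve)}.
A4 = A3; e.g. (0,Adam) stays out. (4,Eve) never enters ⇒ Adam avoids the target.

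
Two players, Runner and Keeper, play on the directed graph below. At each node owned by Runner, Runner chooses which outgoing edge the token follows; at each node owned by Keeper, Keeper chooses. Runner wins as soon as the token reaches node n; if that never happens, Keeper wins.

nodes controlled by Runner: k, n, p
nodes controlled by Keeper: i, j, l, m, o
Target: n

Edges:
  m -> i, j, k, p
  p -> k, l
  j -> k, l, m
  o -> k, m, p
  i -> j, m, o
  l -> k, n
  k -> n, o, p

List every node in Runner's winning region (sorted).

A0 = {n}
A1: add {k} — k (Runner) has k→n.
A2: add {l, p} — l (Keeper): all of {k, n} already in; p (Runner) has p→k.
A3 = A2; e.g. i (Keeper) can still go to j. Fixed point.
Runner's winning region = {k, l, n, p}.

k, l, n, p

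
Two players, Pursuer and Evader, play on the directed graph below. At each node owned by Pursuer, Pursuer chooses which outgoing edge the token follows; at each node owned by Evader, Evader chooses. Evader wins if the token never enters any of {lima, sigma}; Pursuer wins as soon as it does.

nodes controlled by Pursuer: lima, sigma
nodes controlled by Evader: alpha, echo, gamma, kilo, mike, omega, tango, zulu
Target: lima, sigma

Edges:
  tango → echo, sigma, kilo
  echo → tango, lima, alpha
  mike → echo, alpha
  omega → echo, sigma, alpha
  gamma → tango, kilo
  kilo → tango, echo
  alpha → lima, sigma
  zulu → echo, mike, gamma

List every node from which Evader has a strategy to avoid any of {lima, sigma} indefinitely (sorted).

A0 = {lima, sigma}
A1: add {alpha} — alpha (Evader): all of {lima, sigma} already in.
A2 = A1; e.g. tango (Evader) can still go to echo. Fixed point.
Pursuer's attractor = {alpha, lima, sigma}; Evader avoids the target exactly from the complement.

echo, gamma, kilo, mike, omega, tango, zulu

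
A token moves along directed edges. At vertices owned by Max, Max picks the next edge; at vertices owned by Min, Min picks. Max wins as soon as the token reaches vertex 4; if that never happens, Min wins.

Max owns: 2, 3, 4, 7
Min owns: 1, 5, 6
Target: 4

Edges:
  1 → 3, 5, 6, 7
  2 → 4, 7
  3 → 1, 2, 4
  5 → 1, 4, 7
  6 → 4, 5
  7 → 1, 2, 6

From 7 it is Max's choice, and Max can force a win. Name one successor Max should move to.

A0 = {4}
A1: add {2, 3} — 2 (Max) has 2→4; 3 (Max) has 3→4.
A2: add {7} — 7 (Max) has 7→2.
A3 = A2; e.g. 1 (Min) can still go to 5. Fixed point.
From 7, successor 2 is in the attractor (rank 1); the other successors 1, 6 are not.

2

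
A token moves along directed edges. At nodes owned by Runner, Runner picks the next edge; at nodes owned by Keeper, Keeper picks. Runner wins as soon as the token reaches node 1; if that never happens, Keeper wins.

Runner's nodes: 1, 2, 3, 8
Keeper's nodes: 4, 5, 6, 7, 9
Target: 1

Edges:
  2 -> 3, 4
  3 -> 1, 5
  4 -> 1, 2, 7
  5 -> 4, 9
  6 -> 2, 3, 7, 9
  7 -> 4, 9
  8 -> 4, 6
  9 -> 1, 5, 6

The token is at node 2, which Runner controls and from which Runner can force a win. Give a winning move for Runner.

A0 = {1}
A1: add {3} — 3 (Runner) has 3→1.
A2: add {2} — 2 (Runner) has 2→3.
A3 = A2; e.g. 4 (Keeper) can still go to 7. Fixed point.
From 2, successor 3 is in the attractor (rank 1); the other successor 4 is not.

3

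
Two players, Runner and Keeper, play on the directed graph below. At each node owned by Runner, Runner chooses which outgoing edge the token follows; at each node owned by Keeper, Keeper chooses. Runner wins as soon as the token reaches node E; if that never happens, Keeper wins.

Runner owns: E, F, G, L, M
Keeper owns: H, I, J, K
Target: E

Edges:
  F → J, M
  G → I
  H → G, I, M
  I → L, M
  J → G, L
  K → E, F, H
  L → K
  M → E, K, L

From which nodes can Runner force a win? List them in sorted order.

E, F, M

A0 = {E}
A1: add {M} — M (Runner) has M→E.
A2: add {F} — F (Runner) has F→M.
A3 = A2; e.g. G (Runner) has no edge into A2. Fixed point.
Runner's winning region = {E, F, M}.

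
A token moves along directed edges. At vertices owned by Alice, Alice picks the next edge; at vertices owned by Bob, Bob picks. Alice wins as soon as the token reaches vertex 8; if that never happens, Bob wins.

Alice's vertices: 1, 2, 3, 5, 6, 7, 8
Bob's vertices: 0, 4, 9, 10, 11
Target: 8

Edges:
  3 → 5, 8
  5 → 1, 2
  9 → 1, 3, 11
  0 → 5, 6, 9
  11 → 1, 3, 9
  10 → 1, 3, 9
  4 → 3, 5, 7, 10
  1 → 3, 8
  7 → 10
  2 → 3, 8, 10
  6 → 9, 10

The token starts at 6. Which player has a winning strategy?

Bob

A0 = {8}
A1: add {1, 2, 3} — 1 (Alice) has 1→8; 2 (Alice) has 2→8; 3 (Alice) has 3→8.
A2: add {5} — 5 (Alice) has 5→1.
A3 = A2; e.g. 0 (Bob) can still go to 6. Fixed point.
6 never enters the attractor, so Bob can avoid the target forever.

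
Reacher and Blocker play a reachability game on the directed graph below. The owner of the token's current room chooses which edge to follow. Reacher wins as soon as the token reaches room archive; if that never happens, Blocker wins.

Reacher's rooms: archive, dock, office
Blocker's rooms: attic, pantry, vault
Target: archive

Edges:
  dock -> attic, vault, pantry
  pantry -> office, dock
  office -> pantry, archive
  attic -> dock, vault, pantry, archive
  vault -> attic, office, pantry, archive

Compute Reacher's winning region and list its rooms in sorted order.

archive, office

A0 = {archive}
A1: add {office} — office (Reacher) has office→archive.
A2 = A1; e.g. attic (Blocker) can still go to dock. Fixed point.
Reacher's winning region = {archive, office}.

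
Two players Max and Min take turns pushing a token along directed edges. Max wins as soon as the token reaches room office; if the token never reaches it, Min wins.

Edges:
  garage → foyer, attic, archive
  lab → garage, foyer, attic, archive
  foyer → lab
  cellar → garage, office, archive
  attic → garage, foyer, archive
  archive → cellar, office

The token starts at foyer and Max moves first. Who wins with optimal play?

Min

Track states (vertex, player-to-move).
A0 = {(office,Max), (office,Min)}
A1: add {(cellar,Max), (archive,Max)}.
A2: add {(archive,Min)}.
A3: add {(garage,Max), (lab,Max), (attic,Max)}.
A4: add {(foyer,Min), (cellar,Min)}.
A5 = A4; e.g. (garage,Min) stays out. (foyer,Max) never enters ⇒ Min avoids the target.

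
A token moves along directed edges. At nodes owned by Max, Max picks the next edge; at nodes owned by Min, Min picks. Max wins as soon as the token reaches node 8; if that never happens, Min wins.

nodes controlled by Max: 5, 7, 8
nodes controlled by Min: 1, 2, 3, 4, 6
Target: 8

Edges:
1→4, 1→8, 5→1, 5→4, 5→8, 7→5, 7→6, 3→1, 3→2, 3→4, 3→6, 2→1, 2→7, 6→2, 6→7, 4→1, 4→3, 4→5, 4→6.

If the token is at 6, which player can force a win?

A0 = {8}
A1: add {5} — 5 (Max) has 5→8.
A2: add {7} — 7 (Max) has 7→5.
A3 = A2; e.g. 1 (Min) can still go to 4. Fixed point.
6 never enters the attractor, so Min can avoid the target forever.

Min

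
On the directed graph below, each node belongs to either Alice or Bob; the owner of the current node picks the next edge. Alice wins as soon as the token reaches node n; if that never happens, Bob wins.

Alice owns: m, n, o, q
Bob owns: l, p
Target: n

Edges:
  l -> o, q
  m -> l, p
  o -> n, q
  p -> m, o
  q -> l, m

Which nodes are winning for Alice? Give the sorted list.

n, o

A0 = {n}
A1: add {o} — o (Alice) has o→n.
A2 = A1; e.g. l (Bob) can still go to q. Fixed point.
Alice's winning region = {n, o}.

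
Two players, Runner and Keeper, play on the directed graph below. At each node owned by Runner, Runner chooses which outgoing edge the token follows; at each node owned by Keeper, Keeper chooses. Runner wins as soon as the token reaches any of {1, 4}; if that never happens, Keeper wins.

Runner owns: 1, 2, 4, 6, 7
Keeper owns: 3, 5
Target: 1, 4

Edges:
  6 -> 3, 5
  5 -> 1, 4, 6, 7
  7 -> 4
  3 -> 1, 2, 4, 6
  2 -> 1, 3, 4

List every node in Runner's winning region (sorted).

1, 2, 4, 7

A0 = {1, 4}
A1: add {2, 7} — 2 (Runner) has 2→1; 7 (Runner) has 7→4.
A2 = A1; e.g. 3 (Keeper) can still go to 6. Fixed point.
Runner's winning region = {1, 2, 4, 7}.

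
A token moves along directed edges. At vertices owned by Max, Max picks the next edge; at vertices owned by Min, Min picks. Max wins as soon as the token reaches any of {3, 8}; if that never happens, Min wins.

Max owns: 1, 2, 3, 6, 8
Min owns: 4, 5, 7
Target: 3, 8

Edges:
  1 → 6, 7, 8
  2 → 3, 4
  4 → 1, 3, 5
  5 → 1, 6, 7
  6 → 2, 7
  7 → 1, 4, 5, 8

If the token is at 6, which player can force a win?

Max

A0 = {3, 8}
A1: add {1, 2} — 1 (Max) has 1→8; 2 (Max) has 2→3.
A2: add {6} — 6 (Max) has 6→2.
A3 = A2; e.g. 4 (Min) can still go to 5. Fixed point.
6 ∈ A2, so Max can force the target.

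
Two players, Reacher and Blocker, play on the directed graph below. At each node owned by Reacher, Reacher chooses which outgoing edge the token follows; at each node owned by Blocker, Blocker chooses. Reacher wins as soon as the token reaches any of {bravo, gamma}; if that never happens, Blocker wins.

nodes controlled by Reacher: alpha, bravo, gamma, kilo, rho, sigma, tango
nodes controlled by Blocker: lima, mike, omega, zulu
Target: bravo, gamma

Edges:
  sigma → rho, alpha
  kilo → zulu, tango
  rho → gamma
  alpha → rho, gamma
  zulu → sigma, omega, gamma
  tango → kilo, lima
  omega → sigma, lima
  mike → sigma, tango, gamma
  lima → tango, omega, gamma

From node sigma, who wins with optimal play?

A0 = {bravo, gamma}
A1: add {alpha, rho} — rho (Reacher) has rho→gamma; alpha (Reacher) has alpha→gamma.
A2: add {sigma} — sigma (Reacher) has sigma→rho.
A3 = A2; e.g. kilo (Reacher) has no edge into A2. Fixed point.
sigma ∈ A2, so Reacher can force the target.

Reacher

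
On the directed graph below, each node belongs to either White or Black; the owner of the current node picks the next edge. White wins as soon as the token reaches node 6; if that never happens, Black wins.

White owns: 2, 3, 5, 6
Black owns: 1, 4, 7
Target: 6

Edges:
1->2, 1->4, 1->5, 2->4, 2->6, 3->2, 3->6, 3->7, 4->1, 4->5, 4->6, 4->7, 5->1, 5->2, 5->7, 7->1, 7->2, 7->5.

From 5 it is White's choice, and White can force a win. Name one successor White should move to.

2

A0 = {6}
A1: add {2, 3} — 2 (White) has 2→6; 3 (White) has 3→6.
A2: add {5} — 5 (White) has 5→2.
A3 = A2; e.g. 1 (Black) can still go to 4. Fixed point.
From 5, successor 2 is in the attractor (rank 1); the other successors 1, 7 are not.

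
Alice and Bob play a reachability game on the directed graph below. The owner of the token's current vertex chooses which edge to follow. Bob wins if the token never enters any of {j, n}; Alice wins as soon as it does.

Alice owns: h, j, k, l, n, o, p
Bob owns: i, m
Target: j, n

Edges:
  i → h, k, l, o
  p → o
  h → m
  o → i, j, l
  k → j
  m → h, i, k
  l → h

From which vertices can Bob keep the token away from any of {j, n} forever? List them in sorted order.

A0 = {j, n}
A1: add {k, o} — k (Alice) has k→j; o (Alice) has o→j.
A2: add {p} — p (Alice) has p→o.
A3 = A2; e.g. h (Alice) has no edge into A2. Fixed point.
Alice's attractor = {j, k, n, o, p}; Bob avoids the target exactly from the complement.

h, i, l, m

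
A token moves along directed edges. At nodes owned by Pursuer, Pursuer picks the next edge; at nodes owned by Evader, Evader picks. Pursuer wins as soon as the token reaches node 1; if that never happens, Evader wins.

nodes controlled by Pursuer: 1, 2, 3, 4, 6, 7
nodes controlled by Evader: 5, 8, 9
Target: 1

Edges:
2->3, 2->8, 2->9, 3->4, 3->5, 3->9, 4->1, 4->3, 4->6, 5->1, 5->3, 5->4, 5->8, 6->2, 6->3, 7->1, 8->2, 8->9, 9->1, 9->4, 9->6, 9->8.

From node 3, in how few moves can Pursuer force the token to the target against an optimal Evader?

A0 = {1}
A1: add {4, 7} — 4 (Pursuer) has 4→1; 7 (Pursuer) has 7→1.
A2: add {3} — 3 (Pursuer) has 3→4.
3 enters the attractor at level 2, so Pursuer can force the target in 2 moves from there.

2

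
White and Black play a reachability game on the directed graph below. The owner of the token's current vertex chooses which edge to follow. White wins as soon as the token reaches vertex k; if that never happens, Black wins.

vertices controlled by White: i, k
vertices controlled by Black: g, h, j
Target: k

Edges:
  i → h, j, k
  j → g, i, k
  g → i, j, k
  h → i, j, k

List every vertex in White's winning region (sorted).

A0 = {k}
A1: add {i} — i (White) has i→k.
A2 = A1; e.g. g (Black) can still go to j. Fixed point.
White's winning region = {i, k}.

i, k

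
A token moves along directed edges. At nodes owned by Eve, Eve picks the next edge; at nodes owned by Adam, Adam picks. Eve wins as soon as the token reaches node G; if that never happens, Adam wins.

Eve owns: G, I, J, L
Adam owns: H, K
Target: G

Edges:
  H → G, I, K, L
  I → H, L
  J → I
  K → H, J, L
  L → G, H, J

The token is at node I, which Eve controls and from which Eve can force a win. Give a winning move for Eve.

A0 = {G}
A1: add {L} — L (Eve) has L→G.
A2: add {I} — I (Eve) has I→L.
A3: add {J} — J (Eve) has J→I.
A4 = A3; e.g. H (Adam) can still go to K. Fixed point.
From I, successor L is in the attractor (rank 1); the other successor H is not.

L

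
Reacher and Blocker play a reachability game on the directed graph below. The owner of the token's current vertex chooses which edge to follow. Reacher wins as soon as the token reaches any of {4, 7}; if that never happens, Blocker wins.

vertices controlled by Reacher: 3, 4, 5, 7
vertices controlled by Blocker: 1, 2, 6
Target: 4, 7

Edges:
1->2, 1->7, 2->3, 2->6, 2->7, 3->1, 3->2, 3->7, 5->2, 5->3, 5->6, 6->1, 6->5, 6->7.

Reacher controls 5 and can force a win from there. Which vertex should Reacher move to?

3

A0 = {4, 7}
A1: add {3} — 3 (Reacher) has 3→7.
A2: add {5} — 5 (Reacher) has 5→3.
A3 = A2; e.g. 1 (Blocker) can still go to 2. Fixed point.
From 5, successor 3 is in the attractor (rank 1); the other successors 2, 6 are not.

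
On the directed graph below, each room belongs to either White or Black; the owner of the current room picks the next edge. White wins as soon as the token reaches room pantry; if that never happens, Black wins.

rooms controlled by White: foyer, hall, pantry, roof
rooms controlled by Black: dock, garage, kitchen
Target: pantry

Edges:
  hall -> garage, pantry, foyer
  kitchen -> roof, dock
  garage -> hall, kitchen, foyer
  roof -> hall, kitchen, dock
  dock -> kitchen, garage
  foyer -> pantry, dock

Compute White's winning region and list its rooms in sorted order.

foyer, hall, pantry, roof

A0 = {pantry}
A1: add {foyer, hall} — hall (White) has hall→pantry; foyer (White) has foyer→pantry.
A2: add {roof} — roof (White) has roof→hall.
A3 = A2; e.g. kitchen (Black) can still go to dock. Fixed point.
White's winning region = {foyer, hall, pantry, roof}.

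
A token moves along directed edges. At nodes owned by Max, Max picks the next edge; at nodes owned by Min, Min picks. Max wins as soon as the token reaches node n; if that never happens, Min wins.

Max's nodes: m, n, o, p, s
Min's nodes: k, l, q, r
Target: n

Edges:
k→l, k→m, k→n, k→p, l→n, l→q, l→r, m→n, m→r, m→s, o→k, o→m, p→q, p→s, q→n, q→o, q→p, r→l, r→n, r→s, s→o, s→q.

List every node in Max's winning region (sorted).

A0 = {n}
A1: add {m} — m (Max) has m→n.
A2: add {o} — o (Max) has o→m.
A3: add {s} — s (Max) has s→o.
A4: add {p} — p (Max) has p→s.
A5: add {q} — q (Min): all of {n, o, p} already in.
A6 = A5; e.g. k (Min) can still go to l. Fixed point.
Max's winning region = {m, n, o, p, q, s}.

m, n, o, p, q, s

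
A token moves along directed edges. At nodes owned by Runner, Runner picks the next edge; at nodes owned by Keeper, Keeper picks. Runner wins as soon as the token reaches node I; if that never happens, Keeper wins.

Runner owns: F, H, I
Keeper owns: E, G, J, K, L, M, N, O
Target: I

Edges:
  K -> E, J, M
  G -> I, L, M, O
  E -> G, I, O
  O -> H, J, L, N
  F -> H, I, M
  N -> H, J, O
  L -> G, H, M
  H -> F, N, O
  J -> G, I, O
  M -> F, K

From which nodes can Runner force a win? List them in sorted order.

A0 = {I}
A1: add {F} — F (Runner) has F→I.
A2: add {H} — H (Runner) has H→F.
A3 = A2; e.g. E (Keeper) can still go to G. Fixed point.
Runner's winning region = {F, H, I}.

F, H, I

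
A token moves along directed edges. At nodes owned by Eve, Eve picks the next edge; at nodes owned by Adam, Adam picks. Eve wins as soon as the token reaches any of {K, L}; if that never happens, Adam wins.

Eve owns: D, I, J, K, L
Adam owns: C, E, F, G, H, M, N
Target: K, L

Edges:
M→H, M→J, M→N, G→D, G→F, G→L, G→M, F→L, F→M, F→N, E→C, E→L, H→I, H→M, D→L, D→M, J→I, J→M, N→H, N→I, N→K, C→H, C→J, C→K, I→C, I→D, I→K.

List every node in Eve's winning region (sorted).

A0 = {K, L}
A1: add {D, I} — D (Eve) has D→L; I (Eve) has I→K.
A2: add {J} — J (Eve) has J→I.
A3 = A2; e.g. C (Adam) can still go to H. Fixed point.
Eve's winning region = {D, I, J, K, L}.

D, I, J, K, L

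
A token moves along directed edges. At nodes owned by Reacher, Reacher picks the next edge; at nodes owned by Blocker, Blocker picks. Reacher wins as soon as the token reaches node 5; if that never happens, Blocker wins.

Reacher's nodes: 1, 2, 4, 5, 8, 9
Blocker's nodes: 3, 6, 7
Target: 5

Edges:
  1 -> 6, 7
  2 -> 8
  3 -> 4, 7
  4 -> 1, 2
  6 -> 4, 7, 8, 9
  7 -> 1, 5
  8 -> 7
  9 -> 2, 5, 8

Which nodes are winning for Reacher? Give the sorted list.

5, 9

A0 = {5}
A1: add {9} — 9 (Reacher) has 9→5.
A2 = A1; e.g. 1 (Reacher) has no edge into A1. Fixed point.
Reacher's winning region = {5, 9}.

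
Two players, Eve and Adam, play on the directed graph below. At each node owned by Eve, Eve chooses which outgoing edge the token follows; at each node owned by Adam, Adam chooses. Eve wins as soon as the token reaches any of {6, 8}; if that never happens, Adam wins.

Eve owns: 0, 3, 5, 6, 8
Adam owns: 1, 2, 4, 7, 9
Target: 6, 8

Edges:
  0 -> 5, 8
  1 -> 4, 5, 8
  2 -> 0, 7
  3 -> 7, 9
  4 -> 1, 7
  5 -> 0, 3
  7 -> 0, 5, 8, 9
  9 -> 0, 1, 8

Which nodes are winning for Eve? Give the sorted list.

0, 5, 6, 8

A0 = {6, 8}
A1: add {0} — 0 (Eve) has 0→8.
A2: add {5} — 5 (Eve) has 5→0.
A3 = A2; e.g. 1 (Adam) can still go to 4. Fixed point.
Eve's winning region = {0, 5, 6, 8}.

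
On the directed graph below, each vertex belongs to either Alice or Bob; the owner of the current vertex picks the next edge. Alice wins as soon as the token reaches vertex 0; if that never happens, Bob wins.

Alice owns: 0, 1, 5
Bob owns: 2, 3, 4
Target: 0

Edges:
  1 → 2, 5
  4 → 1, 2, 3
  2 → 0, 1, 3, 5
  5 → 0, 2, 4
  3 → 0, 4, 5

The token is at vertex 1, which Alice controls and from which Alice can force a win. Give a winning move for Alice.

A0 = {0}
A1: add {5} — 5 (Alice) has 5→0.
A2: add {1} — 1 (Alice) has 1→5.
A3 = A2; e.g. 2 (Bob) can still go to 3. Fixed point.
From 1, successor 5 is in the attractor (rank 1); the other successor 2 is not.

5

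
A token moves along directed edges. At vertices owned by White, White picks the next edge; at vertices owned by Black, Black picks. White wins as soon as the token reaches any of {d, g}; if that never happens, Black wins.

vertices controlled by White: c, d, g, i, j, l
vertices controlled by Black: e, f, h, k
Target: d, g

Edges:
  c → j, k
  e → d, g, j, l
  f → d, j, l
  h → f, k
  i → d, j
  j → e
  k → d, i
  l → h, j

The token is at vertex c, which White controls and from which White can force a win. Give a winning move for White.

A0 = {d, g}
A1: add {i} — i (White) has i→d.
A2: add {k} — k (Black): all of {d, i} already in.
A3: add {c} — c (White) has c→k.
A4 = A3; e.g. e (Black) can still go to j. Fixed point.
From c, successor k is in the attractor (rank 2); the other successor j is not.

k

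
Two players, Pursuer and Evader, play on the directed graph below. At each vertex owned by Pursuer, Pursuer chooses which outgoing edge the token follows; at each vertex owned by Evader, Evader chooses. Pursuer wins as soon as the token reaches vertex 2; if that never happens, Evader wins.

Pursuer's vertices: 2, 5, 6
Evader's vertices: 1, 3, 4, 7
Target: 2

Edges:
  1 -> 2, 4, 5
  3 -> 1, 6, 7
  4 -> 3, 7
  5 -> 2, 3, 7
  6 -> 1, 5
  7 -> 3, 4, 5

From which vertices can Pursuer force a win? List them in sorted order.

A0 = {2}
A1: add {5} — 5 (Pursuer) has 5→2.
A2: add {6} — 6 (Pursuer) has 6→5.
A3 = A2; e.g. 1 (Evader) can still go to 4. Fixed point.
Pursuer's winning region = {2, 5, 6}.

2, 5, 6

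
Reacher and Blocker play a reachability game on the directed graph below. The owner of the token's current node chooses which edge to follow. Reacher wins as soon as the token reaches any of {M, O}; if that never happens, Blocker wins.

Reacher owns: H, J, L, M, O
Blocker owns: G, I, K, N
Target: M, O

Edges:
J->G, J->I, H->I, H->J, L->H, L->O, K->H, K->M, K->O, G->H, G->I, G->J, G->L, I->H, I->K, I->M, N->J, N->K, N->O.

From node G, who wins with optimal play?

Blocker

A0 = {M, O}
A1: add {L} — L (Reacher) has L→O.
A2 = A1; e.g. G (Blocker) can still go to H. Fixed point.
G never enters the attractor, so Blocker can avoid the target forever.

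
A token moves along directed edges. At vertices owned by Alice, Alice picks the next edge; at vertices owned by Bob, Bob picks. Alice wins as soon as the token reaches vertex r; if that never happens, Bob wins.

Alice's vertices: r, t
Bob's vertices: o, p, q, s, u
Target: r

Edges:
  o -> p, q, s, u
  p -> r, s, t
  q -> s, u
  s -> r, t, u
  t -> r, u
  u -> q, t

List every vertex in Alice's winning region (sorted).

A0 = {r}
A1: add {t} — t (Alice) has t→r.
A2 = A1; e.g. o (Bob) can still go to p. Fixed point.
Alice's winning region = {r, t}.

r, t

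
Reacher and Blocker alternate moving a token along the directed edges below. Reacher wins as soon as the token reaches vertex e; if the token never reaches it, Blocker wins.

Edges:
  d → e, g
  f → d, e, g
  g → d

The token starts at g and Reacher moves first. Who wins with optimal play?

Blocker

Track states (vertex, player-to-move).
A0 = {(e,Reacher), (e,Blocker)}
A1: add {(d,Reacher), (f,Reacher)}.
A2: add {(g,Blocker)}.
A3 = A2; e.g. (d,Blocker) stays out. (g,Reacher) never enters ⇒ Blocker avoids the target.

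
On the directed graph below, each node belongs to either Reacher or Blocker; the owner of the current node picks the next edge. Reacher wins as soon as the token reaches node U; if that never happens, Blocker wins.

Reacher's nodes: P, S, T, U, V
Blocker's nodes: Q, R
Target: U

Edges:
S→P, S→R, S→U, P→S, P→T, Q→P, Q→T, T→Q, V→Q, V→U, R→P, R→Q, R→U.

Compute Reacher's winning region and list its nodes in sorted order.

P, S, U, V

A0 = {U}
A1: add {S, V} — S (Reacher) has S→U; V (Reacher) has V→U.
A2: add {P} — P (Reacher) has P→S.
A3 = A2; e.g. Q (Blocker) can still go to T. Fixed point.
Reacher's winning region = {P, S, U, V}.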